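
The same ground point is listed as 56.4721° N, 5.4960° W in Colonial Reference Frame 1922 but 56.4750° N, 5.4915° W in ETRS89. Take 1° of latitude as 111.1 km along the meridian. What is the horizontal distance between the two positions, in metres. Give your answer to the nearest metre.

Δφ = 56.4750° − 56.4721° = +0.0029°; Δλ = -5.4915° − -5.4960° = +0.0045°.
ΔN = Δφ × 111100 = 322.2 m; ΔE = Δλ × 111100 × cos(56.4721°) = +0.0045 × 111100 × 0.552343 = 276.1 m.
Distance = √(ΔE² + ΔN²) = √(276.1² + 322.2²) = 424.3 m.

424 m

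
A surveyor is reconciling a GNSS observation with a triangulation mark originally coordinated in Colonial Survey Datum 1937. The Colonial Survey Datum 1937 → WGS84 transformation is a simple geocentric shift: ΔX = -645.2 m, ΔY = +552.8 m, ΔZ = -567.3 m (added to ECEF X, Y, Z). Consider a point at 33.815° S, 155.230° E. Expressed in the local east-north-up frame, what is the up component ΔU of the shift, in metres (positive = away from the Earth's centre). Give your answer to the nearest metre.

ΔU = 995 m

The local up (radial) axis is (cos φ cos λ, cos φ sin λ, sin φ), giving ΔU = 486.738 + 192.431 + 315.710 = 994.88 m.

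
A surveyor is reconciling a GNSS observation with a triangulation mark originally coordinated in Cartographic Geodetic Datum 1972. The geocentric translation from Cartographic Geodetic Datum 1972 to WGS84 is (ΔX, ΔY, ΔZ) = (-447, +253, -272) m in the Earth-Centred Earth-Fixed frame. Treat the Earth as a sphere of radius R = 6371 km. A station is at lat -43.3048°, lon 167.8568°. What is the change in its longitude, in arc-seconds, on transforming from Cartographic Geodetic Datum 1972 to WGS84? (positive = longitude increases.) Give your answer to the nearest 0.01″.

Δλ = -6.82″

sin φ = -0.685879, cos φ = 0.727715, sin λ = 0.210356, cos λ = -0.977625.
East component: ΔE = −sin λ·ΔX + cos λ·ΔY = −(0.210356)(-447) + (-0.977625)(253) = -153.31 m.
1° of latitude spans πR/180 = 111195 m; at latitude φ, 1° of longitude spans that × cos φ = 80918.2 m, so Δλ = -153.31 / 80918.2 × 3600 = -6.821″.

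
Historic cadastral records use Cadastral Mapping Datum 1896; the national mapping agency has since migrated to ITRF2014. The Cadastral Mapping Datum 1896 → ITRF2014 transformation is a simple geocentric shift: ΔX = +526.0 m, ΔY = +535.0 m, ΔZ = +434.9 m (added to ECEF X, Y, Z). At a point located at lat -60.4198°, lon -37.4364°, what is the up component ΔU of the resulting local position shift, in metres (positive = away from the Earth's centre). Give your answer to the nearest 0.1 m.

ΔU = -332.6 m

The local up (radial) axis is (cos φ cos λ, cos φ sin λ, sin φ), giving ΔU = 206.174 − 160.540 − 378.218 = -332.58 m.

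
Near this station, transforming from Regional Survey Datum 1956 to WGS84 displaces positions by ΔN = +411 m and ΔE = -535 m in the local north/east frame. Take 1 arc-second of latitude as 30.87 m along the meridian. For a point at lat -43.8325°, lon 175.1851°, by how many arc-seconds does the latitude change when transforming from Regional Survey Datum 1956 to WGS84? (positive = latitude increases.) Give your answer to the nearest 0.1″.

Δφ = 13.3″

1″ of latitude = 30.87 m, so Δφ = 411.0 / 30.87 = 13.314″.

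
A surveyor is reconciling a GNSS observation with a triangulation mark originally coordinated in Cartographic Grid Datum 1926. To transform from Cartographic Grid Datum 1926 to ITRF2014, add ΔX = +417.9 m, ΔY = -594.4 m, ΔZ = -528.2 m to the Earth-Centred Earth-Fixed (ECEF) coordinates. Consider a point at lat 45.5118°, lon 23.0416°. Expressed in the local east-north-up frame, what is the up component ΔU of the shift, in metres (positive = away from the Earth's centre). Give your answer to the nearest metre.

ΔU = -270 m

The local up (radial) axis is (cos φ cos λ, cos φ sin λ, sin φ), giving ΔU = 269.485 − 163.031 − 376.815 = -270.36 m.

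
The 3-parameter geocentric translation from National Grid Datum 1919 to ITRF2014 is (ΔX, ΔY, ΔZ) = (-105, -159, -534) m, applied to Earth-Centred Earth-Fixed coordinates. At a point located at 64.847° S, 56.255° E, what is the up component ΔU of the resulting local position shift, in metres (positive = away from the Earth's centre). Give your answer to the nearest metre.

The local up (radial) axis is (cos φ cos λ, cos φ sin λ, sin φ), giving ΔU = -24.791 − 56.195 + 483.364 = 402.38 m.

ΔU = 402 m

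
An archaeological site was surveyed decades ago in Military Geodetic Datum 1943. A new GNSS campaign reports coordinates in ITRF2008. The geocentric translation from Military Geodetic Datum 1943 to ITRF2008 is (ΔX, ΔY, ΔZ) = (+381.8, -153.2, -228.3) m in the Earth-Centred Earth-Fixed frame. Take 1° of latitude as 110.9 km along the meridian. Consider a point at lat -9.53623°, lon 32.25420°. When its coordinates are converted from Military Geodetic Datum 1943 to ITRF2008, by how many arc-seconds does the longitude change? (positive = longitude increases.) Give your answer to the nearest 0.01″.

Δλ = -10.97″

sin φ = -0.165671, cos φ = 0.986181, sin λ = 0.533677, cos λ = 0.845689.
East component: ΔE = −sin λ·ΔX + cos λ·ΔY = −(0.533677)(381.8) + (0.845689)(-153.2) = -333.32 m.
1° of latitude spans 110900 m; at latitude φ, 1° of longitude spans that × cos φ = 109367.5 m, so Δλ = -333.32 / 109367.5 × 3600 = -10.972″.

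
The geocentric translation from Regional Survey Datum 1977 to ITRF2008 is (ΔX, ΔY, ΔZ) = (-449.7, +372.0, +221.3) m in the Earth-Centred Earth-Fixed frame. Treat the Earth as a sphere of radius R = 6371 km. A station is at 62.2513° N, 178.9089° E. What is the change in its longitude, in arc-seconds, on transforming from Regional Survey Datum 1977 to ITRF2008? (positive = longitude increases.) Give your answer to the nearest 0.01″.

sin φ = 0.884998, cos φ = 0.465594, sin λ = 0.019042, cos λ = -0.999819.
East component: ΔE = −sin λ·ΔX + cos λ·ΔY = −(0.019042)(-449.7) + (-0.999819)(372.0) = -363.37 m.
1° of latitude spans πR/180 = 111195 m; at latitude φ, 1° of longitude spans that × cos φ = 51771.7 m, so Δλ = -363.37 / 51771.7 × 3600 = -25.267″.

Δλ = -25.27″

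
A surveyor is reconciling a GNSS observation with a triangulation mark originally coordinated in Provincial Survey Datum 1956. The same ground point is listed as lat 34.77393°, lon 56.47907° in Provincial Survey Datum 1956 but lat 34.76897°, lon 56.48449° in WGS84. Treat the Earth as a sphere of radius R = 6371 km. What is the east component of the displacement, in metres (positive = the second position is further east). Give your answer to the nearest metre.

Δφ = 34.76897° − 34.77393° = -0.00496°; Δλ = 56.48449° − 56.47907° = +0.00542°.
1° along a meridian = πR/180 = 111195 m.
ΔN = Δφ × 111195 = -551.5 m; ΔE = Δλ × 111195 × cos(34.77393°) = +0.00542 × 111195 × 0.821409 = 495.0 m.

ΔE = 495 m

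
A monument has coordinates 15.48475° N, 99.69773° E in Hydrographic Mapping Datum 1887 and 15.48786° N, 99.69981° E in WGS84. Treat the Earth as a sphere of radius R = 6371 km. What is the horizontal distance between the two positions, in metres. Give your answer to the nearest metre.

Δφ = 15.48786° − 15.48475° = +0.00311°; Δλ = 99.69981° − 99.69773° = +0.00208°.
1° along a meridian = πR/180 = 111195 m.
ΔN = Δφ × 111195 = 345.8 m; ΔE = Δλ × 111195 × cos(15.48475°) = +0.00208 × 111195 × 0.963702 = 222.9 m.
Distance = √(ΔE² + ΔN²) = √(222.9² + 345.8²) = 411.4 m.

411 m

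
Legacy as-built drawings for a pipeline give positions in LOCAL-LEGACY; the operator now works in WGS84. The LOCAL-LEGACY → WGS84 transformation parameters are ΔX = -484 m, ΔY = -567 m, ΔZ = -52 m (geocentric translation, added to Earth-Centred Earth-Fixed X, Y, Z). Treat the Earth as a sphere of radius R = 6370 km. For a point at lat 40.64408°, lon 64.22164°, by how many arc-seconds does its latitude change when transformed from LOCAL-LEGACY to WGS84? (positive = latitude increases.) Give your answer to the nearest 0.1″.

sin φ = 0.651358, cos φ = 0.758770, sin λ = 0.900483, cos λ = 0.434891.
North component: ΔN = −sin φ cos λ·ΔX − sin φ sin λ·ΔY + cos φ·ΔZ = −(0.651358)(0.434891)(-484) − (0.651358)(0.900483)(-567) + (0.758770)(-52) = 430.21 m.
1° of latitude spans πR/180 = 111177 m, so Δφ = 430.21 / 111177 × 3600 = 13.931″.

Δφ = 13.9″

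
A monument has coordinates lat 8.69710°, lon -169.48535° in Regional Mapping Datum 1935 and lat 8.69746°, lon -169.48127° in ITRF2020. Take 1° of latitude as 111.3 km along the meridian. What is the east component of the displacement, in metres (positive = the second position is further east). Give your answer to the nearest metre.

ΔE = 449 m

Δφ = 8.69746° − 8.69710° = +0.00036°; Δλ = -169.48127° − -169.48535° = +0.00408°.
ΔN = Δφ × 111300 = 40.1 m; ΔE = Δλ × 111300 × cos(8.69710°) = +0.00408 × 111300 × 0.988502 = 448.9 m.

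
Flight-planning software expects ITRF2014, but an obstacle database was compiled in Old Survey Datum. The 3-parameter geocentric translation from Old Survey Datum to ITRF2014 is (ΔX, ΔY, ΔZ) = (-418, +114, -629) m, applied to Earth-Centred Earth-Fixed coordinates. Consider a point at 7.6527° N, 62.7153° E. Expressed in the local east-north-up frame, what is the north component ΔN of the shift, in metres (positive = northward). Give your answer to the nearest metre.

ΔN = -611 m

At φ = 7.6527°, λ = 62.7153°: sin φ = 0.133168, cos φ = 0.991093, sin λ = 0.888740, cos λ = 0.458412.
ΔN = −sin φ cos λ·ΔX − sin φ sin λ·ΔY + cos φ·ΔZ = −(0.133168)(0.458412)(-418) − (0.133168)(0.888740)(114) + (0.991093)(-629) = -611.37 m.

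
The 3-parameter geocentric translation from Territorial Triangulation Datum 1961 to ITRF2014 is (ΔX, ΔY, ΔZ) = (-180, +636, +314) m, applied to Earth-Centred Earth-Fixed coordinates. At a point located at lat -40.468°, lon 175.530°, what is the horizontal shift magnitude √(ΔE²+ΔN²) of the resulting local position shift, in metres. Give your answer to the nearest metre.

The local east axis at (φ, λ) is (−sin λ, cos λ, 0), so ΔE = −sin(175.530°)·(-180) + cos(175.530°)·636 = -620.04 m.
The local north axis is (−sin φ cos λ, −sin φ sin λ, cos φ), giving ΔN = 116.469 + 32.171 + 238.881 = 387.52 m.
Horizontal magnitude = √(ΔE² + ΔN²) = √((-620.04)² + 387.52²) = 731.18 m.

731 m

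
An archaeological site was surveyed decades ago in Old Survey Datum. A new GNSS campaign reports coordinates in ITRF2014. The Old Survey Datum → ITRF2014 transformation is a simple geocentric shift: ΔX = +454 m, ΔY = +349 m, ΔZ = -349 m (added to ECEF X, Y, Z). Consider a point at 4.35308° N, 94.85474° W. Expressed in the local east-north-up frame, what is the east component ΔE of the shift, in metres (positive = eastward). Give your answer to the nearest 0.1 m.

ΔE = 422.8 m

At φ = 4.35308°, λ = -94.85474°: sin φ = 0.075903, cos φ = 0.997115, sin λ = -0.996412, cos λ = -0.084630.
ΔE = −sin λ·ΔX + cos λ·ΔY = −(-0.996412)·(454) + (-0.084630)·(349) = 422.84 m.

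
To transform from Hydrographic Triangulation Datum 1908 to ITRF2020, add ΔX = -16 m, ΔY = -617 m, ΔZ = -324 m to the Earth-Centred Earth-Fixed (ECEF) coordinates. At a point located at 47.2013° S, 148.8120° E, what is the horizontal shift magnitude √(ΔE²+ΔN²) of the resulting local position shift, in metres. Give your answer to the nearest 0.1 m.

696.4 m

At φ = -47.2013°, λ = 148.8120°: sin φ = -0.733745, cos φ = 0.679425, sin λ = 0.517848, cos λ = -0.855473.
ΔE = −sin λ·ΔX + cos λ·ΔY = −(0.517848)·(-16) + (-0.855473)·(-617) = 536.11 m.
ΔN = −sin φ cos λ·ΔX − sin φ sin λ·ΔY + cos φ·ΔZ = −(-0.733745)(-0.855473)(-16) − (-0.733745)(0.517848)(-617) + (0.679425)(-324) = -444.53 m.
Horizontal magnitude = √(ΔE² + ΔN²) = √(536.11² + (-444.53)²) = 696.44 m.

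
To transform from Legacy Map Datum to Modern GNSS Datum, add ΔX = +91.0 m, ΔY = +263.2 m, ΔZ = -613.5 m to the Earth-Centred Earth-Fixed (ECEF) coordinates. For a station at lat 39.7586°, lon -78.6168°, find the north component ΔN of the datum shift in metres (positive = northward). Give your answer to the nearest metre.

At φ = 39.7586°, λ = -78.6168°: sin φ = 0.639554, cos φ = 0.768746, sin λ = -0.980329, cos λ = 0.197370.
ΔN = −sin φ cos λ·ΔX − sin φ sin λ·ΔY + cos φ·ΔZ = −(0.639554)(0.197370)(91.0) − (0.639554)(-0.980329)(263.2) + (0.768746)(-613.5) = -318.09 m.

ΔN = -318 m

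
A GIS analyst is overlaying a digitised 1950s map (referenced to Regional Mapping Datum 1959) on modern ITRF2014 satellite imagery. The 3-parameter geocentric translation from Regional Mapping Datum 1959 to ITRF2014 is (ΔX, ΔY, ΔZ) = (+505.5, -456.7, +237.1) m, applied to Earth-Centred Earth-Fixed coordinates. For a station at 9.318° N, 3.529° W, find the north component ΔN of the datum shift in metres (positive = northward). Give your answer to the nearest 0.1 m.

ΔN = 147.7 m

The local north axis is (−sin φ cos λ, −sin φ sin λ, cos φ), giving ΔN = -81.692 − 4.552 + 233.971 = 147.73 m.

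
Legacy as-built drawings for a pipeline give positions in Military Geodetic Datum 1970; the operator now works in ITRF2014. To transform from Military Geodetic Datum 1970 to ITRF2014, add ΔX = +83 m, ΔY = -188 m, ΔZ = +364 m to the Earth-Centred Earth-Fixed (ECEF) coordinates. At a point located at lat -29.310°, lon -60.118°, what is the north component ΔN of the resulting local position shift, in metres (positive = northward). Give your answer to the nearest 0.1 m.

ΔN = 417.4 m

At φ = -29.310°, λ = -60.118°: sin φ = -0.489535, cos φ = 0.871984, sin λ = -0.867053, cos λ = 0.498215.
ΔN = −sin φ cos λ·ΔX − sin φ sin λ·ΔY + cos φ·ΔZ = −(-0.489535)(0.498215)(83) − (-0.489535)(-0.867053)(-188) + (0.871984)(364) = 417.44 m.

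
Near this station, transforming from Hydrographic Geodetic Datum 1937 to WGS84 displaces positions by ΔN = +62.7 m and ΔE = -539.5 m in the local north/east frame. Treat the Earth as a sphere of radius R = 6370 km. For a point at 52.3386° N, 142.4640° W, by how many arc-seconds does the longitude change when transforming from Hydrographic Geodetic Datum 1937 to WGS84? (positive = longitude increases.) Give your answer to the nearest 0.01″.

Δλ = -28.59″

At latitude 52.3386°, cos φ = 0.610994.
One radian of longitude at latitude φ spans R cos φ, so Δλ = ΔE / (R cos φ) = -539.5 / (6370000 × 0.610994) = -1.3862e-04 rad = -28.592″.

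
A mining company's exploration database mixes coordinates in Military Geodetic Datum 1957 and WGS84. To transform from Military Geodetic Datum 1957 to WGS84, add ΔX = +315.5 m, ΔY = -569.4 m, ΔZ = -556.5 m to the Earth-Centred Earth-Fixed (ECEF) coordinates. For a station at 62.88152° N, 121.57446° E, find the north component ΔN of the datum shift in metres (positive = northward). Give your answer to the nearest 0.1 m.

At φ = 62.88152°, λ = 121.57446°: sin φ = 0.890066, cos φ = 0.455832, sin λ = 0.851960, cos λ = -0.523606.
ΔN = −sin φ cos λ·ΔX − sin φ sin λ·ΔY + cos φ·ΔZ = −(0.890066)(-0.523606)(315.5) − (0.890066)(0.851960)(-569.4) + (0.455832)(-556.5) = 325.14 m.

ΔN = 325.1 m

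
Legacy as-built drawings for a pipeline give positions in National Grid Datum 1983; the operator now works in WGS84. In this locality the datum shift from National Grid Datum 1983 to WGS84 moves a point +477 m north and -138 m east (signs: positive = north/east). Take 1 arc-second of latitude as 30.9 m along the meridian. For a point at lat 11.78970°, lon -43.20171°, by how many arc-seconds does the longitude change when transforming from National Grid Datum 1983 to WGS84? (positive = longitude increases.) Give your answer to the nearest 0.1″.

At latitude 11.78970°, cos φ = 0.978904.
1″ of longitude at this latitude = 30.90 × cos φ = 30.2481 m, so Δλ = -138.0 / 30.2481 = -4.562″.

Δλ = -4.6″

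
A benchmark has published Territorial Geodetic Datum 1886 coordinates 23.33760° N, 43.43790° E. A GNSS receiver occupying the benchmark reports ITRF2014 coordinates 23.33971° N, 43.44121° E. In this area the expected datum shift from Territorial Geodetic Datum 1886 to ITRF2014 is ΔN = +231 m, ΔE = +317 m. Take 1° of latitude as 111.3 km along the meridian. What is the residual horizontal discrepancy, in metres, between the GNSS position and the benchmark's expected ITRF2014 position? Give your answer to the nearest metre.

22 m

Observed coordinate differences: Δφ = +0.00211°, Δλ = +0.00331°.
Converting to metres (1° lat = 111300 m, cos φ = 0.918187): observed ΔN = 234.8 m, observed ΔE = 338.3 m.
Subtracting the expected shift leaves a residual of 234.8 − (231) = 3.8 m north and 338.3 − (317) = 21.3 m east.
Residual distance = √(3.8² + 21.3²) = 21.6 m.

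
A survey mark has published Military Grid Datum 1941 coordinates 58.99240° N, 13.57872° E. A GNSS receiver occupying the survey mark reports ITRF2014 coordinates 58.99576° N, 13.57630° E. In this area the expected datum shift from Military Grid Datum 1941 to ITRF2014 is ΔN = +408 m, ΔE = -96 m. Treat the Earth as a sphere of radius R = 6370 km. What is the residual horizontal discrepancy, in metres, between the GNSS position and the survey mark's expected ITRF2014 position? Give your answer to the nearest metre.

Observed coordinate differences: Δφ = +0.00336°, Δλ = -0.00242°.
Converting to metres (1° lat = 111177 m, cos φ = 0.515152): observed ΔN = 373.6 m, observed ΔE = -138.6 m.
Subtracting the expected shift leaves a residual of 373.6 − (408) = -34.4 m north and -138.6 − (-96) = -42.6 m east.
Residual distance = √((-34.4)² + (-42.6)²) = 54.8 m.

55 m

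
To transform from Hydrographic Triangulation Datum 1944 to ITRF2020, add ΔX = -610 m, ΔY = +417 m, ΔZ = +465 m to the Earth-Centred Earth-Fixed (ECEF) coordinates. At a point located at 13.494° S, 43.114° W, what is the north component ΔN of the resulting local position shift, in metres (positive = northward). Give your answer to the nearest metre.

The local north axis is (−sin φ cos λ, −sin φ sin λ, cos φ), giving ΔN = -103.907 − 66.503 + 452.163 = 281.75 m.

ΔN = 282 m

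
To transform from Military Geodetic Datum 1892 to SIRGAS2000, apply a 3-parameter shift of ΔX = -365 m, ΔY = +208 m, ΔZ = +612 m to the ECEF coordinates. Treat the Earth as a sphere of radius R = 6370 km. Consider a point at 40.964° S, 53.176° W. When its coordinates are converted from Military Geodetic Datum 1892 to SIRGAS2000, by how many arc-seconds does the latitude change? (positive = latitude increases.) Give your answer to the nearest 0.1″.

sin φ = -0.655585, cos φ = 0.755122, sin λ = -0.800480, cos λ = 0.599359.
North component: ΔN = −sin φ cos λ·ΔX − sin φ sin λ·ΔY + cos φ·ΔZ = −(-0.655585)(0.599359)(-365) − (-0.655585)(-0.800480)(208) + (0.755122)(612) = 209.56 m.
1° of latitude spans πR/180 = 111177 m, so Δφ = 209.56 / 111177 × 3600 = 6.786″.

Δφ = 6.8″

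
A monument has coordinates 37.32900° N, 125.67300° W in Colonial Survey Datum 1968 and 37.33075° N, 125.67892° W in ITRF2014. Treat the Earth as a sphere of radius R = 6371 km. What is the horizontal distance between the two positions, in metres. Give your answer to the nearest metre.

Δφ = 37.33075° − 37.32900° = +0.00175°; Δλ = -125.67892° − -125.67300° = -0.00592°.
1° along a meridian = πR/180 = 111195 m.
ΔN = Δφ × 111195 = 194.6 m; ΔE = Δλ × 111195 × cos(37.32900°) = -0.00592 × 111195 × 0.795167 = -523.4 m.
Distance = √(ΔE² + ΔN²) = √((-523.4)² + 194.6²) = 558.4 m.

558 m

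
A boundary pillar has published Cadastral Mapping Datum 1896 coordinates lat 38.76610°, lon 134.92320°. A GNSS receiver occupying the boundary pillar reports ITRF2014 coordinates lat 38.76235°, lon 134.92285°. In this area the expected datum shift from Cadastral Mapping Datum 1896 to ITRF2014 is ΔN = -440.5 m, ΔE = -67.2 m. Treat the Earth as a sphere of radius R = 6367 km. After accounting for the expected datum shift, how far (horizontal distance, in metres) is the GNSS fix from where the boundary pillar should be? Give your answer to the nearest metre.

44 m

Observed coordinate differences: Δφ = -0.00375°, Δλ = -0.00035°.
Converting to metres (1° lat = 111125 m, cos φ = 0.779709): observed ΔN = -416.7 m, observed ΔE = -30.3 m.
Subtracting the expected shift leaves a residual of -416.7 − (-440.5) = 23.8 m north and -30.3 − (-67.2) = 36.9 m east.
Residual distance = √(23.8² + 36.9²) = 43.9 m.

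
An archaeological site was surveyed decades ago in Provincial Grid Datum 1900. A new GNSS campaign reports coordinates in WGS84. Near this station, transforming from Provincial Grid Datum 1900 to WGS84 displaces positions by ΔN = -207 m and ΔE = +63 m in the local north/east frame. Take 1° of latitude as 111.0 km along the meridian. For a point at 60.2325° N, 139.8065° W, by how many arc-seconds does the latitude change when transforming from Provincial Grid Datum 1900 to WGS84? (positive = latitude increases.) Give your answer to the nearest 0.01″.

Δφ = -6.71″

1° of latitude = 111.0 km, so Δφ = -207.0 / 111000 = -0.0018649° = -6.714″.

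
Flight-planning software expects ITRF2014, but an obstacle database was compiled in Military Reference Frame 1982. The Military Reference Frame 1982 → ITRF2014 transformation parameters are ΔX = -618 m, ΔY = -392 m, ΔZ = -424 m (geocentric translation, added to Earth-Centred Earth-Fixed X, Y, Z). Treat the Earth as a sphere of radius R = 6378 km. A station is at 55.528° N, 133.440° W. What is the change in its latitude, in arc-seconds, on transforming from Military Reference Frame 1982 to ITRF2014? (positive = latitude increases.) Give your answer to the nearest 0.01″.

sin φ = 0.824403, cos φ = 0.566003, sin λ = -0.726095, cos λ = -0.687595.
North component: ΔN = −sin φ cos λ·ΔX − sin φ sin λ·ΔY + cos φ·ΔZ = −(0.824403)(-0.687595)(-618) − (0.824403)(-0.726095)(-392) + (0.566003)(-424) = -824.95 m.
1° of latitude spans πR/180 = 111317 m, so Δφ = -824.95 / 111317 × 3600 = -26.679″.

Δφ = -26.68″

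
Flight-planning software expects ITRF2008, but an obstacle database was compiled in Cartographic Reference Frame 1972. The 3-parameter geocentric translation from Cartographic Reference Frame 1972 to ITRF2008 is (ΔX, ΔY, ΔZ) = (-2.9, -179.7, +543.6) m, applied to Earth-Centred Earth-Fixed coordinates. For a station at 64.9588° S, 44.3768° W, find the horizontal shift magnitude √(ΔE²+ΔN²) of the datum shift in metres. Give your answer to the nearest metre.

366 m

At φ = -64.9588°, λ = -44.3768°: sin φ = -0.906004, cos φ = 0.423270, sin λ = -0.699374, cos λ = 0.714756.
ΔE = −sin λ·ΔX + cos λ·ΔY = −(-0.699374)·(-2.9) + (0.714756)·(-179.7) = -130.47 m.
ΔN = −sin φ cos λ·ΔX − sin φ sin λ·ΔY + cos φ·ΔZ = −(-0.906004)(0.714756)(-2.9) − (-0.906004)(-0.699374)(-179.7) + (0.423270)(543.6) = 342.08 m.
Horizontal magnitude = √(ΔE² + ΔN²) = √((-130.47)² + 342.08²) = 366.11 m.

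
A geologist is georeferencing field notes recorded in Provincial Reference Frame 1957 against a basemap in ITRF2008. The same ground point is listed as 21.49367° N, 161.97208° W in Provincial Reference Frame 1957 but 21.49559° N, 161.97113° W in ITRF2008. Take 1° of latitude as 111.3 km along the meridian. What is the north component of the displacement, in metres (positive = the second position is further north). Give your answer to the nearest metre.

ΔN = 214 m

Δφ = 21.49559° − 21.49367° = +0.00192°; Δλ = -161.97113° − -161.97208° = +0.00095°.
ΔN = Δφ × 111300 = 213.7 m; ΔE = Δλ × 111300 × cos(21.49367°) = +0.00095 × 111300 × 0.930458 = 98.4 m.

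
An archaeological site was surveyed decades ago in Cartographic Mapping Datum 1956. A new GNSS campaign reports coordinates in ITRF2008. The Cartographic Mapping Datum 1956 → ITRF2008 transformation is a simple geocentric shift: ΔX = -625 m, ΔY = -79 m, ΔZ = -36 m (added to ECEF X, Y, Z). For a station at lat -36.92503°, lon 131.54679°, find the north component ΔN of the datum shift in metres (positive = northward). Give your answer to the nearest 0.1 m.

ΔN = 184.7 m

At φ = -36.92503°, λ = 131.54679°: sin φ = -0.600770, cos φ = 0.799422, sin λ = 0.748414, cos λ = -0.663231.
ΔN = −sin φ cos λ·ΔX − sin φ sin λ·ΔY + cos φ·ΔZ = −(-0.600770)(-0.663231)(-625) − (-0.600770)(0.748414)(-79) + (0.799422)(-36) = 184.73 m.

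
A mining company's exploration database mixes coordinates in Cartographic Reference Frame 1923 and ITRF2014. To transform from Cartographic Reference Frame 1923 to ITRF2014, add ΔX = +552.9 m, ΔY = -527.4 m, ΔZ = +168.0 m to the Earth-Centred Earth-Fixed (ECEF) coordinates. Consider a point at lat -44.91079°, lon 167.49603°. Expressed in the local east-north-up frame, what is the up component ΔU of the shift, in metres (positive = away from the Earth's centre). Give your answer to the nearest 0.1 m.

At φ = -44.91079°, λ = 167.49603°: sin φ = -0.706005, cos φ = 0.708207, sin λ = 0.216507, cos λ = -0.976281.
ΔU = cos φ cos λ·ΔX + cos φ sin λ·ΔY + sin φ·ΔZ = (0.708207)(-0.976281)(552.9) + (0.708207)(0.216507)(-527.4) + (-0.706005)(168.0) = -581.76 m.

ΔU = -581.8 m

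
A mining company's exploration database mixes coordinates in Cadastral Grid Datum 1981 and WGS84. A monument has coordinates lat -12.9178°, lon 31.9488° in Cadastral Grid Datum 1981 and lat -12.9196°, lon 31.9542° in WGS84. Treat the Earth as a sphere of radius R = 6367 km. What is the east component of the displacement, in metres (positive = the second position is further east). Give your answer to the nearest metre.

Δφ = -12.9196° − -12.9178° = -0.0018°; Δλ = 31.9542° − 31.9488° = +0.0054°.
1° along a meridian = πR/180 = 111125 m.
ΔN = Δφ × 111125 = -200.0 m; ΔE = Δλ × 111125 × cos(-12.9178°) = +0.0054 × 111125 × 0.974692 = 584.9 m.

ΔE = 585 m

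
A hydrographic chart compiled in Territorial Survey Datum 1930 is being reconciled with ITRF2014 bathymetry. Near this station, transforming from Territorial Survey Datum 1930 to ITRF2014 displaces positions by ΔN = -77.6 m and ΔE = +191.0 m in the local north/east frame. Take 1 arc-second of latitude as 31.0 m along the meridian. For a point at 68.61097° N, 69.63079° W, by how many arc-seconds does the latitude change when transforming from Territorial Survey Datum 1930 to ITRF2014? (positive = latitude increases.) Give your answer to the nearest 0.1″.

1″ of latitude = 31.00 m, so Δφ = -77.6 / 31.00 = -2.503″.

Δφ = -2.5″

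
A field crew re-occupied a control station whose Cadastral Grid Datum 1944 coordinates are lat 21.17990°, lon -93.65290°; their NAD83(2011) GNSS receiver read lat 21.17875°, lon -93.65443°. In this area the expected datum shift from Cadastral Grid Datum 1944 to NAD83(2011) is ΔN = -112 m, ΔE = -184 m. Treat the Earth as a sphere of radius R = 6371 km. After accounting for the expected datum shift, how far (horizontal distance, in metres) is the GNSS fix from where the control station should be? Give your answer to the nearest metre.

Observed coordinate differences: Δφ = -0.00115°, Δλ = -0.00153°.
Converting to metres (1° lat = 111195 m, cos φ = 0.932451): observed ΔN = -127.9 m, observed ΔE = -158.6 m.
Subtracting the expected shift leaves a residual of -127.9 − (-112) = -15.9 m north and -158.6 − (-184) = 25.4 m east.
Residual distance = √((-15.9)² + 25.4²) = 29.9 m.

30 m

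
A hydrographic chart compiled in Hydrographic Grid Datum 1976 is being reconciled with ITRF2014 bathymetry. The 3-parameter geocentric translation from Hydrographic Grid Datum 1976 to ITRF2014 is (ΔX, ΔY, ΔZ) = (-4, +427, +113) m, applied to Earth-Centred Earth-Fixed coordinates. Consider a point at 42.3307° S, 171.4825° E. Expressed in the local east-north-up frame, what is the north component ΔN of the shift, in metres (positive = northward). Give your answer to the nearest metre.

At φ = -42.3307°, λ = 171.4825°: sin φ = -0.673409, cos φ = 0.739270, sin λ = 0.148111, cos λ = -0.988971.
ΔN = −sin φ cos λ·ΔX − sin φ sin λ·ΔY + cos φ·ΔZ = −(-0.673409)(-0.988971)(-4) − (-0.673409)(0.148111)(427) + (0.739270)(113) = 128.79 m.

ΔN = 129 m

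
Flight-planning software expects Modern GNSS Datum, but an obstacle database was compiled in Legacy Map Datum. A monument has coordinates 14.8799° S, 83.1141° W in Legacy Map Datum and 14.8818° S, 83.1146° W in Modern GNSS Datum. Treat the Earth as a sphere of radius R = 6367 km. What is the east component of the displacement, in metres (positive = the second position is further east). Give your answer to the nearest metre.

ΔE = -54 m

Δφ = -14.8818° − -14.8799° = -0.0019°; Δλ = -83.1146° − -83.1141° = -0.0005°.
1° along a meridian = πR/180 = 111125 m.
ΔN = Δφ × 111125 = -211.1 m; ΔE = Δλ × 111125 × cos(-14.8799°) = -0.0005 × 111125 × 0.966466 = -53.7 m.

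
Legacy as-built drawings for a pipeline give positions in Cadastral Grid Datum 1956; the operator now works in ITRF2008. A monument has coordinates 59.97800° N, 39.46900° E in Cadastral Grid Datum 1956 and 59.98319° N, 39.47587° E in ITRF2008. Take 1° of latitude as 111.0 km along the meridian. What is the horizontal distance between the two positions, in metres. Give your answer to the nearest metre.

Δφ = 59.98319° − 59.97800° = +0.00519°; Δλ = 39.47587° − 39.46900° = +0.00687°.
ΔN = Δφ × 111000 = 576.1 m; ΔE = Δλ × 111000 × cos(59.97800°) = +0.00687 × 111000 × 0.500332 = 381.5 m.
Distance = √(ΔE² + ΔN²) = √(381.5² + 576.1²) = 691.0 m.

691 m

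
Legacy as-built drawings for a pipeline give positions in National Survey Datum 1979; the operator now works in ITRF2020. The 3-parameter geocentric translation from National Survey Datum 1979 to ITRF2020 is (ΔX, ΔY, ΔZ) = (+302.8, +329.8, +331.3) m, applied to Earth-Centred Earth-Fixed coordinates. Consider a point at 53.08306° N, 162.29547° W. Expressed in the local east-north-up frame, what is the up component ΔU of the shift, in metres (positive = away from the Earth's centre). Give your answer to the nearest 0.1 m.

ΔU = 31.4 m

The local up (radial) axis is (cos φ cos λ, cos φ sin λ, sin φ), giving ΔU = -173.265 − 60.243 + 264.877 = 31.37 m.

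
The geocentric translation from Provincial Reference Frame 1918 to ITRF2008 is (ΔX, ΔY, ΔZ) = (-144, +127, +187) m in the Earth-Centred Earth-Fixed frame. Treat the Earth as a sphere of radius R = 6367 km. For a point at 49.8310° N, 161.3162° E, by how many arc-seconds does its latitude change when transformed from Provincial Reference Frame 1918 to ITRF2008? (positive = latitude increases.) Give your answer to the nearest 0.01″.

Δφ = -0.48″

sin φ = 0.764145, cos φ = 0.645044, sin λ = 0.320345, cos λ = -0.947301.
North component: ΔN = −sin φ cos λ·ΔX − sin φ sin λ·ΔY + cos φ·ΔZ = −(0.764145)(-0.947301)(-144) − (0.764145)(0.320345)(127) + (0.645044)(187) = -14.70 m.
1° of latitude spans πR/180 = 111125 m, so Δφ = -14.70 / 111125 × 3600 = -0.476″.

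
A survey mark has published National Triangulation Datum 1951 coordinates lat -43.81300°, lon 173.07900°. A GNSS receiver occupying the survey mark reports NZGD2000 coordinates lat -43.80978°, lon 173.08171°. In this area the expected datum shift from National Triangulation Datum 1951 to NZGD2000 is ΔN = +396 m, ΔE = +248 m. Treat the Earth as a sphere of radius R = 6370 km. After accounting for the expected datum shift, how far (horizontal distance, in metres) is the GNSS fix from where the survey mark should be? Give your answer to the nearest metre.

49 m

Observed coordinate differences: Δφ = +0.00322°, Δλ = +0.00271°.
Converting to metres (1° lat = 111177 m, cos φ = 0.721603): observed ΔN = 358.0 m, observed ΔE = 217.4 m.
Subtracting the expected shift leaves a residual of 358.0 − (396) = -38.0 m north and 217.4 − (248) = -30.6 m east.
Residual distance = √((-38.0)² + (-30.6)²) = 48.8 m.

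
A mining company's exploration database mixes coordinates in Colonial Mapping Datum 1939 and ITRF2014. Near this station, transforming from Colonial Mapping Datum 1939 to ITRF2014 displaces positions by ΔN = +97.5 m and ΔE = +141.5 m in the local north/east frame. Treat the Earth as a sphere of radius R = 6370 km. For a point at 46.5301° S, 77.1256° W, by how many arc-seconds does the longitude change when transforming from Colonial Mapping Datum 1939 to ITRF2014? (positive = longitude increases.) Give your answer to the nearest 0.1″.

At latitude -46.5301°, cos φ = 0.687973.
One radian of longitude at latitude φ spans R cos φ, so Δλ = ΔE / (R cos φ) = 141.5 / (6370000 × 0.687973) = 3.2288e-05 rad = 6.660″.

Δλ = 6.7″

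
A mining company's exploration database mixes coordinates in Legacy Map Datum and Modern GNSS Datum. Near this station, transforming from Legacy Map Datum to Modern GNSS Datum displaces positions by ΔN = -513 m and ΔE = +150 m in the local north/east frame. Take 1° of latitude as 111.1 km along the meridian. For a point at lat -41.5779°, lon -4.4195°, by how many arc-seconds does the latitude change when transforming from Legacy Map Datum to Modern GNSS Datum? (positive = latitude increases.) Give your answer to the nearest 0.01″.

Δφ = -16.62″

1° of latitude = 111.1 km, so Δφ = -513.0 / 111100 = -0.0046175° = -16.623″.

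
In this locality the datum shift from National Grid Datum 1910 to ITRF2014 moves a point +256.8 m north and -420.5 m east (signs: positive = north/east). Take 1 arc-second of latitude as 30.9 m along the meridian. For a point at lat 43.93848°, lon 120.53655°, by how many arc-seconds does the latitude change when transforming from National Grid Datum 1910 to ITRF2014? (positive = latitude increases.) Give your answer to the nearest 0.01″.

Δφ = 8.31″

1″ of latitude = 30.90 m, so Δφ = 256.8 / 30.90 = 8.311″.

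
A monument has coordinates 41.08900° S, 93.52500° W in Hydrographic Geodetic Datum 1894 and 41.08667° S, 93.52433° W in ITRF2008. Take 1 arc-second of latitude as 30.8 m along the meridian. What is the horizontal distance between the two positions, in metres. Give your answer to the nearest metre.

264 m

Δφ = -41.08667° − -41.08900° = +0.00233°; Δλ = -93.52433° − -93.52500° = +0.00067°.
1° of latitude = 3600 × 30.80 = 110880 m.
ΔN = Δφ × 110880 = 258.4 m; ΔE = Δλ × 110880 × cos(-41.08900°) = +0.00067 × 110880 × 0.753690 = 56.0 m.
Distance = √(ΔE² + ΔN²) = √(56.0² + 258.4²) = 264.3 m.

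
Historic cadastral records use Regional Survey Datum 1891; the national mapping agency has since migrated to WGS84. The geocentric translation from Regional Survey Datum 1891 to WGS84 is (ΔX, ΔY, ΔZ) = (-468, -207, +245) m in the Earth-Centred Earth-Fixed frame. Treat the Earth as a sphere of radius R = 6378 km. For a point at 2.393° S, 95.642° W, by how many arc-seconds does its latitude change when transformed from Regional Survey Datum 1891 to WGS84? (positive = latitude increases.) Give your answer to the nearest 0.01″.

Δφ = 8.26″

sin φ = -0.041754, cos φ = 0.999128, sin λ = -0.995156, cos λ = -0.098312.
North component: ΔN = −sin φ cos λ·ΔX − sin φ sin λ·ΔY + cos φ·ΔZ = −(-0.041754)(-0.098312)(-468) − (-0.041754)(-0.995156)(-207) + (0.999128)(245) = 255.31 m.
1° of latitude spans πR/180 = 111317 m, so Δφ = 255.31 / 111317 × 3600 = 8.257″.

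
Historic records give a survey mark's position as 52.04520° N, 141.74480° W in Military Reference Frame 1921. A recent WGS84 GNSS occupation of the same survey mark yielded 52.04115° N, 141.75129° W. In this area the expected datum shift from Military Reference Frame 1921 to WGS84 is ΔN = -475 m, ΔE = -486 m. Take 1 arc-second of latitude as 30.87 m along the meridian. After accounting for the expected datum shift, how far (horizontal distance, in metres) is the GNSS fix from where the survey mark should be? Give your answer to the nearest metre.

49 m

Observed coordinate differences: Δφ = -0.00405°, Δλ = -0.00649°.
Converting to metres (1° lat = 111132 m, cos φ = 0.615040): observed ΔN = -450.1 m, observed ΔE = -443.6 m.
Subtracting the expected shift leaves a residual of -450.1 − (-475) = 24.9 m north and -443.6 − (-486) = 42.4 m east.
Residual distance = √(24.9² + 42.4²) = 49.2 m.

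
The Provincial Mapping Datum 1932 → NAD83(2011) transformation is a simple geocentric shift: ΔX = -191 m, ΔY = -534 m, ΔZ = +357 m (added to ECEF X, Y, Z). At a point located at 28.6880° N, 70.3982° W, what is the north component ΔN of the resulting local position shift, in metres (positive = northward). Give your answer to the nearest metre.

At φ = 28.6880°, λ = -70.3982°: sin φ = 0.480040, cos φ = 0.877247, sin λ = -0.942047, cos λ = 0.335481.
ΔN = −sin φ cos λ·ΔX − sin φ sin λ·ΔY + cos φ·ΔZ = −(0.480040)(0.335481)(-191) − (0.480040)(-0.942047)(-534) + (0.877247)(357) = 102.45 m.

ΔN = 102 m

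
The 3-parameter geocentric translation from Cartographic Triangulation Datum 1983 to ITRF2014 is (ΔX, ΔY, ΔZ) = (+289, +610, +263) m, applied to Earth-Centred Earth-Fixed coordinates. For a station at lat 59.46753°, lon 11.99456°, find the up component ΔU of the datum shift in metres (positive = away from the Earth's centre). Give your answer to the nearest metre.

The local up (radial) axis is (cos φ cos λ, cos φ sin λ, sin φ), giving ΔU = 143.614 + 64.402 + 226.533 = 434.55 m.

ΔU = 435 m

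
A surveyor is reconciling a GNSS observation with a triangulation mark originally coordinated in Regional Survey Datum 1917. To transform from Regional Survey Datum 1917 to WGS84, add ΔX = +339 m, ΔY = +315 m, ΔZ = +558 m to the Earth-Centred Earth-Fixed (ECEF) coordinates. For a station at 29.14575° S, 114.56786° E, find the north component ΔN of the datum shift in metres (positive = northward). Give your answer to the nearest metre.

The local north axis is (−sin φ cos λ, −sin φ sin λ, cos φ), giving ΔN = -68.645 + 139.527 + 487.348 = 558.23 m.

ΔN = 558 m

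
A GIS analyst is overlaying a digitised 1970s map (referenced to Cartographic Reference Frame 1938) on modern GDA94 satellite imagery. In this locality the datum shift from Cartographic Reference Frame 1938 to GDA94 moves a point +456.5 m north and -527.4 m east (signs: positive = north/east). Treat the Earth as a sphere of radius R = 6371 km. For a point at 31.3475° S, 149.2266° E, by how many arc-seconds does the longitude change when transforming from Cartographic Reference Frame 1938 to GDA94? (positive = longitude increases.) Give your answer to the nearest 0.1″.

Δλ = -20.0″

At latitude -31.3475°, cos φ = 0.854028.
One radian of longitude at latitude φ spans R cos φ, so Δλ = ΔE / (R cos φ) = -527.4 / (6371000 × 0.854028) = -9.6931e-05 rad = -19.993″.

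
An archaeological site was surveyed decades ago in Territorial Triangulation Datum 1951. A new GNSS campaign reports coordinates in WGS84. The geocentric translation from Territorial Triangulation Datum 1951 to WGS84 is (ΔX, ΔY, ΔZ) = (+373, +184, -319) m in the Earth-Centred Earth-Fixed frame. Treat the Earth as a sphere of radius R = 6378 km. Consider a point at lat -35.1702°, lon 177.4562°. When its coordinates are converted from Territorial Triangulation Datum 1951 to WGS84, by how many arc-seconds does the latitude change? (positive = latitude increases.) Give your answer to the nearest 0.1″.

sin φ = -0.576007, cos φ = 0.817445, sin λ = 0.044383, cos λ = -0.999015.
North component: ΔN = −sin φ cos λ·ΔX − sin φ sin λ·ΔY + cos φ·ΔZ = −(-0.576007)(-0.999015)(373) − (-0.576007)(0.044383)(184) + (0.817445)(-319) = -470.70 m.
1° of latitude spans πR/180 = 111317 m, so Δφ = -470.70 / 111317 × 3600 = -15.222″.

Δφ = -15.2″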